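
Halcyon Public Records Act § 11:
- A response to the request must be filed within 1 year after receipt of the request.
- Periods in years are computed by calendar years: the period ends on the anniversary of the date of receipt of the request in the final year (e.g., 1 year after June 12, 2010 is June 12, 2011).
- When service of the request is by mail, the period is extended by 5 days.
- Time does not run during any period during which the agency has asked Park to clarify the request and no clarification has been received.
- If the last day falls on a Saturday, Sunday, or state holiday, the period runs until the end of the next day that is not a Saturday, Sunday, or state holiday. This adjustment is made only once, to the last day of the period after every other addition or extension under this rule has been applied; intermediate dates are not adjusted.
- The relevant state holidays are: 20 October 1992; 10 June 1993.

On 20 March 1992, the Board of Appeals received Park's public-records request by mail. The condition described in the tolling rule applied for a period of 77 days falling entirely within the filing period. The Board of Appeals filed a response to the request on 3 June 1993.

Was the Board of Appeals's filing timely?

1 year after 20 March 1992 is March 20, 1993.
Service was by mail, adding 5 days: March 20, 1993 + 5 days = March 25, 1993.
Tolling adds 77 days: March 25, 1993 + 77 days = June 10, 1993.
June 10, 1993 is a listed holiday. The next qualifying day is June 11, 1993.
The deadline is June 11, 1993; the filing on June 3, 1993 is on or before that date.

Yes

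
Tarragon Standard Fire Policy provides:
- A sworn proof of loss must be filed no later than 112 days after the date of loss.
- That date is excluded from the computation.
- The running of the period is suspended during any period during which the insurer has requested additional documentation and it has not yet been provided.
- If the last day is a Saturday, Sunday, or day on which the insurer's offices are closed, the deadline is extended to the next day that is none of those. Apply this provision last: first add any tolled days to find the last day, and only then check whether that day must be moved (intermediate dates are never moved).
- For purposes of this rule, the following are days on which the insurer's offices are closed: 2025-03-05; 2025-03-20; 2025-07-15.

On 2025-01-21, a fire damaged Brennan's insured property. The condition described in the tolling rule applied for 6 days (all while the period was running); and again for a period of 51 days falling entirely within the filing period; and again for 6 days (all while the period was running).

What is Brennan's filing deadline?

112 days after 2025-01-21 is May 13, 2025.
Tolling adds 6 days: May 13, 2025 + 6 days = May 19, 2025.
Tolling adds 51 days: May 19, 2025 + 51 days = July 9, 2025.
Tolling adds 6 days: July 9, 2025 + 6 days = July 15, 2025.
July 15, 2025 is a listed holiday. The next qualifying day is July 16, 2025.

July 16, 2025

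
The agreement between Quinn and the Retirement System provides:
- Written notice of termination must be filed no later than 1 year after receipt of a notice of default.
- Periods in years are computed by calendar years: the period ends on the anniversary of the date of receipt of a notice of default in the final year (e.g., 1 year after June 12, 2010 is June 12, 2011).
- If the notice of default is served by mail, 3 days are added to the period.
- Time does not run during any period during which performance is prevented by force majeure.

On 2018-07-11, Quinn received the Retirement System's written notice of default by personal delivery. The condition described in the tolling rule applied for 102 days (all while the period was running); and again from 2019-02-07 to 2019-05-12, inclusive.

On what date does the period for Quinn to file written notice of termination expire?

1 year after 2018-07-11 is July 11, 2019.
Service was not by mail, so no mail extension applies.
Tolling adds 102 days: July 11, 2019 + 102 days = October 21, 2019.
From February 7, 2019 through May 12, 2019 inclusive is 95 days; tolling adds 95 days: October 21, 2019 + 95 days = January 24, 2020.

January 24, 2020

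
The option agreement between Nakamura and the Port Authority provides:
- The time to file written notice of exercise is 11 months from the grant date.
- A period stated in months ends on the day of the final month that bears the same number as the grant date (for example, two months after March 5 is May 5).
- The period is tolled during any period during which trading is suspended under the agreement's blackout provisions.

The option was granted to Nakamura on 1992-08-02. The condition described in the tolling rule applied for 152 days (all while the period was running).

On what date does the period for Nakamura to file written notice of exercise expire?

11 months after 1992-08-02 is July 2, 1993.
Tolling adds 152 days: July 2, 1993 + 152 days = December 1, 1993.

December 1, 1993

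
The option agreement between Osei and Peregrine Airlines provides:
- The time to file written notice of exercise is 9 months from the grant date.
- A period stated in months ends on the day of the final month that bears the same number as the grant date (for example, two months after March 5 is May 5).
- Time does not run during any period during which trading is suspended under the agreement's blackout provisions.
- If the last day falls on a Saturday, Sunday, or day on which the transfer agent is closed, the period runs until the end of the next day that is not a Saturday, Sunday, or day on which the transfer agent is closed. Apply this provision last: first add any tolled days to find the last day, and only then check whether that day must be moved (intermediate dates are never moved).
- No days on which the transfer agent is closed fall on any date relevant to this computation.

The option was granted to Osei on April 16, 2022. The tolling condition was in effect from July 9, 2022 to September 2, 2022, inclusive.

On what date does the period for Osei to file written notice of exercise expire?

March 13, 2023

9 months after April 16, 2022 is January 16, 2023.
From July 9, 2022 through September 2, 2022 inclusive is 56 days; tolling adds 56 days: January 16, 2023 + 56 days = March 13, 2023.
March 13, 2023 is a Monday and not a day on which the transfer agent is closed, so no extension applies.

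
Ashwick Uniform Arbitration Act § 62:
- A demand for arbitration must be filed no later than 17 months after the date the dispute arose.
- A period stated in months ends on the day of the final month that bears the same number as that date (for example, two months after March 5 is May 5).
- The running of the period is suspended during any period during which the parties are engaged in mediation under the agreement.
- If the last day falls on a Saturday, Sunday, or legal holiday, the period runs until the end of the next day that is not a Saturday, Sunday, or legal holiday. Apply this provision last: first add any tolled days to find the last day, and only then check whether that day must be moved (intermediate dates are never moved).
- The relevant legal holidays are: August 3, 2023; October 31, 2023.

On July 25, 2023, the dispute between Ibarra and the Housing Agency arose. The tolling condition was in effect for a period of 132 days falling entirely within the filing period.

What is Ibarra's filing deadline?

17 months after July 25, 2023 is December 25, 2024.
Tolling adds 132 days: December 25, 2024 + 132 days = May 6, 2025.
May 6, 2025 is a Tuesday and not a legal holiday, so no extension applies.

May 6, 2025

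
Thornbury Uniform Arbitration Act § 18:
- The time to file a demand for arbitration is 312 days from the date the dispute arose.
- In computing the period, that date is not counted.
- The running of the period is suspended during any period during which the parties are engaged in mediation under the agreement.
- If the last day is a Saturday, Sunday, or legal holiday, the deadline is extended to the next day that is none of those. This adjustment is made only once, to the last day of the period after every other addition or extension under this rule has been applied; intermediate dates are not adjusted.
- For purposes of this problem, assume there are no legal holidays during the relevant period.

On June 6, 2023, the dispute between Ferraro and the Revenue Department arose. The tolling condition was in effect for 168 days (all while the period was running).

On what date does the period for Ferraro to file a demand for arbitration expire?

September 30, 2024

312 days after June 6, 2023 is April 13, 2024.
Tolling adds 168 days: April 13, 2024 + 168 days = September 28, 2024.
September 28, 2024 is Saturday; September 29, 2024 is Sunday. The next qualifying day is September 30, 2024.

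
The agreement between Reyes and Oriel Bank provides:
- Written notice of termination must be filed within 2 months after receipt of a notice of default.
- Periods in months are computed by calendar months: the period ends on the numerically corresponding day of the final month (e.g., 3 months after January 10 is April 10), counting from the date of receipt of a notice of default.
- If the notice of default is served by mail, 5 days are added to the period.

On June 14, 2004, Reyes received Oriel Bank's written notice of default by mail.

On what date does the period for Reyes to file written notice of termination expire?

August 19, 2004

2 months after June 14, 2004 is August 14, 2004.
Service was by mail, adding 5 days: August 14, 2004 + 5 days = August 19, 2004.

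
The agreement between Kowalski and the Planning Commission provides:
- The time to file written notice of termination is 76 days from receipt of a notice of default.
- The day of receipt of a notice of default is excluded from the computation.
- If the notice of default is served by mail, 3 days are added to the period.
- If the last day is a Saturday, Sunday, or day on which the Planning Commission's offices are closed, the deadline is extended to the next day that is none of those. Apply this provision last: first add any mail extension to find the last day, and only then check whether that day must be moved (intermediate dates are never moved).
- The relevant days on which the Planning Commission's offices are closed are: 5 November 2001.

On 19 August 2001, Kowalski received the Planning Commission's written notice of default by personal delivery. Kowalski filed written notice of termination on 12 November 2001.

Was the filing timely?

76 days after 19 August 2001 is November 3, 2001.
Service was not by mail, so no mail extension applies.
November 3, 2001 is Saturday; November 4, 2001 is Sunday; November 5, 2001 is a listed holiday. The next qualifying day is November 6, 2001.
The deadline is November 6, 2001; the filing on November 12, 2001 is after that date.

No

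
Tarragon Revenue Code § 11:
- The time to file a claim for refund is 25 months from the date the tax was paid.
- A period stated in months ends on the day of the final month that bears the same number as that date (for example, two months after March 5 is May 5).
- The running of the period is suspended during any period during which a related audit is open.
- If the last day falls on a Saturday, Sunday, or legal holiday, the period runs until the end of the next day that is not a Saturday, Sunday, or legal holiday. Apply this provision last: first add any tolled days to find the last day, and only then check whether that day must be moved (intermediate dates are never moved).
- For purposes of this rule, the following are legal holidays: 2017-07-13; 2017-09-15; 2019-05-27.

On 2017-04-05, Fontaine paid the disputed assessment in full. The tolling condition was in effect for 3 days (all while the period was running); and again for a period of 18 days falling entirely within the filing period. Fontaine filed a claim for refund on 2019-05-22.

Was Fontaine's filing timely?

25 months after 2017-04-05 is May 5, 2019.
Tolling adds 3 days: May 5, 2019 + 3 days = May 8, 2019.
Tolling adds 18 days: May 8, 2019 + 18 days = May 26, 2019.
May 26, 2019 is Sunday; May 27, 2019 is a listed holiday. The next qualifying day is May 28, 2019.
The deadline is May 28, 2019; the filing on May 22, 2019 is on or before that date.

Yes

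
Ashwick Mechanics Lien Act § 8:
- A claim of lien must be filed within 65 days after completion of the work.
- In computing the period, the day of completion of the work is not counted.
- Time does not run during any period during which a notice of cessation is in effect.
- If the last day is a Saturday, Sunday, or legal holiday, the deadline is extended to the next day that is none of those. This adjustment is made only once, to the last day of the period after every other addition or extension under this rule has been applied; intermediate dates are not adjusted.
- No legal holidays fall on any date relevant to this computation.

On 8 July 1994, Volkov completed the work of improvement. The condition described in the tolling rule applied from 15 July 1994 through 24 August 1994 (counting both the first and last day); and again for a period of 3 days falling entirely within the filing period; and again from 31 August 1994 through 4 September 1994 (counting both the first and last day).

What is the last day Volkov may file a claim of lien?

October 31, 1994

65 days after 8 July 1994 is September 11, 1994.
From July 15, 1994 through August 24, 1994 inclusive is 41 days; tolling adds 41 days: September 11, 1994 + 41 days = October 22, 1994.
Tolling adds 3 days: October 22, 1994 + 3 days = October 25, 1994.
From August 31, 1994 through September 4, 1994 inclusive is 5 days; tolling adds 5 days: October 25, 1994 + 5 days = October 30, 1994.
October 30, 1994 is Sunday. The next qualifying day is October 31, 1994.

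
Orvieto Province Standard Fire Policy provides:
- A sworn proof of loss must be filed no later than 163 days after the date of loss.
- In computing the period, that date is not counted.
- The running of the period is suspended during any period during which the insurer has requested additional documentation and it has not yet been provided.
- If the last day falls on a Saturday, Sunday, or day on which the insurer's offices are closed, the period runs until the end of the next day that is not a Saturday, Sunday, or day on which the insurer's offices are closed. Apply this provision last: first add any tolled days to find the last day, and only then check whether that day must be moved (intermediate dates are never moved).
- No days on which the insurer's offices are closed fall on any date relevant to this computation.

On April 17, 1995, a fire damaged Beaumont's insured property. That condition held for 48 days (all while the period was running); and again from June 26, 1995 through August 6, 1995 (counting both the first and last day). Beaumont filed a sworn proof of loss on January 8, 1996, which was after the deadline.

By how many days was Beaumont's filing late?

163 days after April 17, 1995 is September 27, 1995.
Tolling adds 48 days: September 27, 1995 + 48 days = November 14, 1995.
From June 26, 1995 through August 6, 1995 inclusive is 42 days; tolling adds 42 days: November 14, 1995 + 42 days = December 26, 1995.
December 26, 1995 is a Tuesday and not a day on which the insurer's offices are closed, so no extension applies.
The deadline is December 26, 1995; from December 26, 1995 to January 8, 1996 is 13 days.

13 days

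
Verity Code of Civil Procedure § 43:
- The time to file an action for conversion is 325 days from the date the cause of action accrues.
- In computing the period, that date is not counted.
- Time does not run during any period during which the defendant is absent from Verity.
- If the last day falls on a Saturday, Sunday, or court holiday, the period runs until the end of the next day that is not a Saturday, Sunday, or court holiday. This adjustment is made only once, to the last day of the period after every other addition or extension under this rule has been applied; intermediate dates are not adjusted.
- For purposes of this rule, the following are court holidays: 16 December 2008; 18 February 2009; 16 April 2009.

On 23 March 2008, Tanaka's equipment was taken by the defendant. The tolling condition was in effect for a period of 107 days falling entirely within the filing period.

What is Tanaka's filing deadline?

325 days after 23 March 2008 is February 11, 2009.
Tolling adds 107 days: February 11, 2009 + 107 days = May 29, 2009.
May 29, 2009 is a Friday and not a court holiday, so no extension applies.

May 29, 2009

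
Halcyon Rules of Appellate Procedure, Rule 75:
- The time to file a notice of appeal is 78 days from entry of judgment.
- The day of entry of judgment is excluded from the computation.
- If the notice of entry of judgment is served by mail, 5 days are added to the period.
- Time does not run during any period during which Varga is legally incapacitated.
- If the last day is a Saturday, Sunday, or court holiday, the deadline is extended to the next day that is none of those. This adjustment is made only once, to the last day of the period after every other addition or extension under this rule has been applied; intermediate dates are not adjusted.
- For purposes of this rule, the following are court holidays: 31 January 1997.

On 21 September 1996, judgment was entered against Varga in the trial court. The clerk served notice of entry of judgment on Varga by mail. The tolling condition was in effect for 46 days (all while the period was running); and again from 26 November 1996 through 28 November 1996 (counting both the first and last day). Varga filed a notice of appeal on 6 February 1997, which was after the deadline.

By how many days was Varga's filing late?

78 days after 21 September 1996 is December 8, 1996.
Service was by mail, adding 5 days: December 8, 1996 + 5 days = December 13, 1996.
Tolling adds 46 days: December 13, 1996 + 46 days = January 28, 1997.
From November 26, 1996 through November 28, 1996 inclusive is 3 days; tolling adds 3 days: January 28, 1997 + 3 days = January 31, 1997.
January 31, 1997 is a listed holiday; February 1, 1997 is Saturday; February 2, 1997 is Sunday. The next qualifying day is February 3, 1997.
The deadline is February 3, 1997; from February 3, 1997 to February 6, 1997 is 3 days.

3 days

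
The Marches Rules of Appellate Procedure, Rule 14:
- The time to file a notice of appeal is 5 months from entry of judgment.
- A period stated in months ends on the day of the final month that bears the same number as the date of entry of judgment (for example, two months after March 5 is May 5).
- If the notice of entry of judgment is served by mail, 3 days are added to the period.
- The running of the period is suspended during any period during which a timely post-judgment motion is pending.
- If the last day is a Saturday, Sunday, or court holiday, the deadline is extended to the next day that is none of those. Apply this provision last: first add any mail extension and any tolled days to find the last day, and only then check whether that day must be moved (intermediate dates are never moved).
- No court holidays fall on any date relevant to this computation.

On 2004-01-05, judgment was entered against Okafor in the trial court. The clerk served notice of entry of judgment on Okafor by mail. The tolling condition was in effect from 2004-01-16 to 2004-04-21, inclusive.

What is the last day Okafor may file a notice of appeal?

5 months after 2004-01-05 is June 5, 2004.
Service was by mail, adding 3 days: June 5, 2004 + 3 days = June 8, 2004.
From January 16, 2004 through April 21, 2004 inclusive is 97 days; tolling adds 97 days: June 8, 2004 + 97 days = September 13, 2004.
September 13, 2004 is a Monday and not a court holiday, so no extension applies.

September 13, 2004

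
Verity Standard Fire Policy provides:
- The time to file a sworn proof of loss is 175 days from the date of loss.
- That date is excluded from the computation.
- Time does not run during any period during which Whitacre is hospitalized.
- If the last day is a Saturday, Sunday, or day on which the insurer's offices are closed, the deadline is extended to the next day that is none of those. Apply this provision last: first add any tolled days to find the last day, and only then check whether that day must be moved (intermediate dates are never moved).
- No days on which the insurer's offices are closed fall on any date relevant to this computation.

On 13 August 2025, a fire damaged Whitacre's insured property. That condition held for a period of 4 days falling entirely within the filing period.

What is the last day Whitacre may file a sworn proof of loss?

175 days after 13 August 2025 is February 4, 2026.
Tolling adds 4 days: February 4, 2026 + 4 days = February 8, 2026.
February 8, 2026 is Sunday. The next qualifying day is February 9, 2026.

February 9, 2026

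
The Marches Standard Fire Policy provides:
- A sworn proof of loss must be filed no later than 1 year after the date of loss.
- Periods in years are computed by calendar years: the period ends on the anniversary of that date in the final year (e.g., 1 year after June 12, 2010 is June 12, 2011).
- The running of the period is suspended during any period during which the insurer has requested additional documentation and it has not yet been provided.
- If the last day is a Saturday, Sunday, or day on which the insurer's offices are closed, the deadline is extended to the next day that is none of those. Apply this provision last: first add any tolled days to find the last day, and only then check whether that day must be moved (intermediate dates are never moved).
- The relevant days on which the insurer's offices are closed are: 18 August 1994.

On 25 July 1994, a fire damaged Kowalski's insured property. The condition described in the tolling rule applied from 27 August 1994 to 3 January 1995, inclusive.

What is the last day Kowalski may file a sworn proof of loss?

December 4, 1995

1 year after 25 July 1994 is July 25, 1995.
From August 27, 1994 through January 3, 1995 inclusive is 130 days; tolling adds 130 days: July 25, 1995 + 130 days = December 2, 1995.
December 2, 1995 is Saturday; December 3, 1995 is Sunday. The next qualifying day is December 4, 1995.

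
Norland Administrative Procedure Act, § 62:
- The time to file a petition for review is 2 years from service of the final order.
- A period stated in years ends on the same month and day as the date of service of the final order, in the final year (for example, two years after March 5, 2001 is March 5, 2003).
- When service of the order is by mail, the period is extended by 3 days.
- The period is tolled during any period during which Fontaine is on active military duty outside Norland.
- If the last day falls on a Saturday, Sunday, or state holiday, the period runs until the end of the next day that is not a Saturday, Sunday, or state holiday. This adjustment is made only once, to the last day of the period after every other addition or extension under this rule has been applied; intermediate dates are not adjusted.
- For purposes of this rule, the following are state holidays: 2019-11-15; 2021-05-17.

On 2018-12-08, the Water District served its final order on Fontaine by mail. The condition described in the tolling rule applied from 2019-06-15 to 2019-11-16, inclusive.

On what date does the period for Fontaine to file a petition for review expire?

2 years after 2018-12-08 is December 8, 2020.
Service was by mail, adding 3 days: December 8, 2020 + 3 days = December 11, 2020.
From June 15, 2019 through November 16, 2019 inclusive is 155 days; tolling adds 155 days: December 11, 2020 + 155 days = May 15, 2021.
May 15, 2021 is Saturday; May 16, 2021 is Sunday; May 17, 2021 is a listed holiday. The next qualifying day is May 18, 2021.

May 18, 2021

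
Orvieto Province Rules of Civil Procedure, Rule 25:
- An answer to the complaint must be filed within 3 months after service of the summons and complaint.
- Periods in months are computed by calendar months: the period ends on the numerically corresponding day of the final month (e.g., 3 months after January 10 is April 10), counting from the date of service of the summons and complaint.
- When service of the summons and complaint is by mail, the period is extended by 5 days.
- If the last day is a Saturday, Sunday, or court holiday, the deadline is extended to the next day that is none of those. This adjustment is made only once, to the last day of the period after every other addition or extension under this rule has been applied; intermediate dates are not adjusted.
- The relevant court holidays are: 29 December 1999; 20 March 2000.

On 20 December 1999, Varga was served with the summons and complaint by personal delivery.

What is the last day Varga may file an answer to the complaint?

March 21, 2000

3 months after 20 December 1999 is March 20, 2000.
Service was not by mail, so no mail extension applies.
March 20, 2000 is a listed holiday. The next qualifying day is March 21, 2000.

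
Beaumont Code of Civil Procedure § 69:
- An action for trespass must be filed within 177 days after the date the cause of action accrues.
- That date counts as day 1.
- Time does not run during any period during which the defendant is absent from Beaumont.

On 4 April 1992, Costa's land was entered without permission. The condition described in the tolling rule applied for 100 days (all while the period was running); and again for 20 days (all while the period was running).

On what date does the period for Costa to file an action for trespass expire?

January 25, 1993

Counting 4 April 1992 as day 1, day 177 is September 27, 1992.
Tolling adds 100 days: September 27, 1992 + 100 days = January 5, 1993.
Tolling adds 20 days: January 5, 1993 + 20 days = January 25, 1993.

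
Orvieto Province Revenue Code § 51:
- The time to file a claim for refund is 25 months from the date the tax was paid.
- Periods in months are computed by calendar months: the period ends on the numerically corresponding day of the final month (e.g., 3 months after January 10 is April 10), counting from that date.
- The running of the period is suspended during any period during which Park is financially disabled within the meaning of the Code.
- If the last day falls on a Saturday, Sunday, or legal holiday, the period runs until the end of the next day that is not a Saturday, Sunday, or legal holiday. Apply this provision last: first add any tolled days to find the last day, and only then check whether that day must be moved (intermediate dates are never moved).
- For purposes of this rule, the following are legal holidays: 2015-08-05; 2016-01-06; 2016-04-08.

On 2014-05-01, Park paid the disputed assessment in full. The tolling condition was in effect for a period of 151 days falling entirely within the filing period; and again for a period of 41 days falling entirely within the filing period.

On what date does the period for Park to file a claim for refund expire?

25 months after 2014-05-01 is June 1, 2016.
Tolling adds 151 days: June 1, 2016 + 151 days = October 30, 2016.
Tolling adds 41 days: October 30, 2016 + 41 days = December 10, 2016.
December 10, 2016 is Saturday; December 11, 2016 is Sunday. The next qualifying day is December 12, 2016.

December 12, 2016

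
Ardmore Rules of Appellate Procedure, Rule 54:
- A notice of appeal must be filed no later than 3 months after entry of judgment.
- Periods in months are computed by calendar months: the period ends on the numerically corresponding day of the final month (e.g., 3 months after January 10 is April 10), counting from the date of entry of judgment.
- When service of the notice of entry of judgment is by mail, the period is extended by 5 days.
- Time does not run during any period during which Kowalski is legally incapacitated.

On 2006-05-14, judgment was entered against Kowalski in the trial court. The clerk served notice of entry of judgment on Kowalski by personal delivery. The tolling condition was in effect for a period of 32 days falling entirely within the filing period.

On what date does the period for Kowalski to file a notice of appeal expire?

3 months after 2006-05-14 is August 14, 2006.
Service was not by mail, so no mail extension applies.
Tolling adds 32 days: August 14, 2006 + 32 days = September 15, 2006.

September 15, 2006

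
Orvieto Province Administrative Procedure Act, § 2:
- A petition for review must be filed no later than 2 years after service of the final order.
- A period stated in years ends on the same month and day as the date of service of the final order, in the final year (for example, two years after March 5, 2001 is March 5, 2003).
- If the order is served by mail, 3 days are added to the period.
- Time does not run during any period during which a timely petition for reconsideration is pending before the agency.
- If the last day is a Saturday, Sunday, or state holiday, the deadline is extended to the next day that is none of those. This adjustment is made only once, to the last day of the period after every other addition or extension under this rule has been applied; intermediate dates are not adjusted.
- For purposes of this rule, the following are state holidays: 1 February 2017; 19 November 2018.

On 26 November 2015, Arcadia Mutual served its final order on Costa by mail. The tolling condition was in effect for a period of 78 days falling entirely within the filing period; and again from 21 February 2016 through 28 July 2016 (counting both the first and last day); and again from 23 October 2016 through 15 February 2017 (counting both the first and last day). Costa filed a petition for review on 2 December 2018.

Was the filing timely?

2 years after 26 November 2015 is November 26, 2017.
Service was by mail, adding 3 days: November 26, 2017 + 3 days = November 29, 2017.
Tolling adds 78 days: November 29, 2017 + 78 days = February 15, 2018.
From February 21, 2016 through July 28, 2016 inclusive is 159 days; tolling adds 159 days: February 15, 2018 + 159 days = July 24, 2018.
From October 23, 2016 through February 15, 2017 inclusive is 116 days; tolling adds 116 days: July 24, 2018 + 116 days = November 17, 2018.
November 17, 2018 is Saturday; November 18, 2018 is Sunday; November 19, 2018 is a listed holiday. The next qualifying day is November 20, 2018.
The deadline is November 20, 2018; the filing on December 2, 2018 is after that date.

No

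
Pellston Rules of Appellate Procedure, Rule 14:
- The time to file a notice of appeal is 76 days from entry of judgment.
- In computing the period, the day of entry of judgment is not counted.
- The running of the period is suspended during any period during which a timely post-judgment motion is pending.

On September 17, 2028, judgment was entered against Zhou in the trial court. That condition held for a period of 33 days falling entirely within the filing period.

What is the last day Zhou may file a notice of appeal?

January 4, 2029

76 days after September 17, 2028 is December 2, 2028.
Tolling adds 33 days: December 2, 2028 + 33 days = January 4, 2029.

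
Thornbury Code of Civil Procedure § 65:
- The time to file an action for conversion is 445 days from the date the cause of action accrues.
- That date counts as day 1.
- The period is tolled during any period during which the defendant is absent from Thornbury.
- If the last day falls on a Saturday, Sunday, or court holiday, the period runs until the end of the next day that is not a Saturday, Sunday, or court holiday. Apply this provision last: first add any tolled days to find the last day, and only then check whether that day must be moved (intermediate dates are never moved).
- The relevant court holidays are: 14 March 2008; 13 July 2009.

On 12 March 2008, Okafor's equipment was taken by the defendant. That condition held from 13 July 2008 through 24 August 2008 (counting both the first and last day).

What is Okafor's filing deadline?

Counting 12 March 2008 as day 1, day 445 is May 30, 2009.
From July 13, 2008 through August 24, 2008 inclusive is 43 days; tolling adds 43 days: May 30, 2009 + 43 days = July 12, 2009.
July 12, 2009 is Sunday; July 13, 2009 is a listed holiday. The next qualifying day is July 14, 2009.

July 14, 2009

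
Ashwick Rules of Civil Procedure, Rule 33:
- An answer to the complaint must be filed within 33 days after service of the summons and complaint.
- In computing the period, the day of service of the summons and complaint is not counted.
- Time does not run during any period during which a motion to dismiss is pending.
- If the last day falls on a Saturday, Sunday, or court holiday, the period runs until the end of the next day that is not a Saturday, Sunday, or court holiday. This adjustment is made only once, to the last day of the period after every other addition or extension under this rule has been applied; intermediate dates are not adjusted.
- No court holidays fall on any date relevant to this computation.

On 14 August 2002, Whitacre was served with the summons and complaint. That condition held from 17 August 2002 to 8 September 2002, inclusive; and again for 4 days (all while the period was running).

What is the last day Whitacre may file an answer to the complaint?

October 14, 2002

33 days after 14 August 2002 is September 16, 2002.
From August 17, 2002 through September 8, 2002 inclusive is 23 days; tolling adds 23 days: September 16, 2002 + 23 days = October 9, 2002.
Tolling adds 4 days: October 9, 2002 + 4 days = October 13, 2002.
October 13, 2002 is Sunday. The next qualifying day is October 14, 2002.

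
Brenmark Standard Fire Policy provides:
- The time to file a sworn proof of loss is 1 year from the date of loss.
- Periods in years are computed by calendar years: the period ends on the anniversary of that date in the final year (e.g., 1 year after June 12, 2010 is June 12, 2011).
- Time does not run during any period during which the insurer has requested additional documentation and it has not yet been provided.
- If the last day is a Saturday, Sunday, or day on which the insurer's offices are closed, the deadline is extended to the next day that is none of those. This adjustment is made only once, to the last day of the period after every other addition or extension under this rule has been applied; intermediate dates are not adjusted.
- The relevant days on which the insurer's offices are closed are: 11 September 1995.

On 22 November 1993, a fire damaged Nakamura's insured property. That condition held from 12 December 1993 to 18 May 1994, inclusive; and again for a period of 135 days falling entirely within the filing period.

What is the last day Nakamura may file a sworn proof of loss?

1 year after 22 November 1993 is November 22, 1994.
From December 12, 1993 through May 18, 1994 inclusive is 158 days; tolling adds 158 days: November 22, 1994 + 158 days = April 29, 1995.
Tolling adds 135 days: April 29, 1995 + 135 days = September 11, 1995.
September 11, 1995 is a listed holiday. The next qualifying day is September 12, 1995.

September 12, 1995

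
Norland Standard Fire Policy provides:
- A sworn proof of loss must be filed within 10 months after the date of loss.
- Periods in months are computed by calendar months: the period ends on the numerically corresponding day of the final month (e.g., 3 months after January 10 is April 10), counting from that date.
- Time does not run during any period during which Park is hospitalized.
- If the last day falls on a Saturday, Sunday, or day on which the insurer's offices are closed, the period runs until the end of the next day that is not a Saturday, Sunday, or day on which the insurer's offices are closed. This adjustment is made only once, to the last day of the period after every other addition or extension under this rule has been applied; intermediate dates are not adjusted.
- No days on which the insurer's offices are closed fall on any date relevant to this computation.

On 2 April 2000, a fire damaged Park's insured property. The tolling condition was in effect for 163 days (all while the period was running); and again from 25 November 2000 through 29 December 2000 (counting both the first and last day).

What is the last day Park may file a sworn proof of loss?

August 20, 2001

10 months after 2 April 2000 is February 2, 2001.
Tolling adds 163 days: February 2, 2001 + 163 days = July 15, 2001.
From November 25, 2000 through December 29, 2000 inclusive is 35 days; tolling adds 35 days: July 15, 2001 + 35 days = August 19, 2001.
August 19, 2001 is Sunday. The next qualifying day is August 20, 2001.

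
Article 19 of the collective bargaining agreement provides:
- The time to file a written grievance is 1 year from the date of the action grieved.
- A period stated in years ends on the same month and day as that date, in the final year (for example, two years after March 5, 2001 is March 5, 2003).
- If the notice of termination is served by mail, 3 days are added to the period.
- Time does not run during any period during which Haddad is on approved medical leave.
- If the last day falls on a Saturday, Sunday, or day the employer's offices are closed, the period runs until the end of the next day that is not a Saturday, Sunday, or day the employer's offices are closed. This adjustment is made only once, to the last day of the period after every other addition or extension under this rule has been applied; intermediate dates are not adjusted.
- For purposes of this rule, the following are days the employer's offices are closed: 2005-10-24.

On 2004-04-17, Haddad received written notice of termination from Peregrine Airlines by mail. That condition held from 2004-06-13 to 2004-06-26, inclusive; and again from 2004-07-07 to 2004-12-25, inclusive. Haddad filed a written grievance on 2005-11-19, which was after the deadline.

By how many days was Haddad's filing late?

25 days

1 year after 2004-04-17 is April 17, 2005.
Service was by mail, adding 3 days: April 17, 2005 + 3 days = April 20, 2005.
From June 13, 2004 through June 26, 2004 inclusive is 14 days; tolling adds 14 days: April 20, 2005 + 14 days = May 4, 2005.
From July 7, 2004 through December 25, 2004 inclusive is 172 days; tolling adds 172 days: May 4, 2005 + 172 days = October 23, 2005.
October 23, 2005 is Sunday; October 24, 2005 is a listed holiday. The next qualifying day is October 25, 2005.
The deadline is October 25, 2005; from October 25, 2005 to November 19, 2005 is 25 days.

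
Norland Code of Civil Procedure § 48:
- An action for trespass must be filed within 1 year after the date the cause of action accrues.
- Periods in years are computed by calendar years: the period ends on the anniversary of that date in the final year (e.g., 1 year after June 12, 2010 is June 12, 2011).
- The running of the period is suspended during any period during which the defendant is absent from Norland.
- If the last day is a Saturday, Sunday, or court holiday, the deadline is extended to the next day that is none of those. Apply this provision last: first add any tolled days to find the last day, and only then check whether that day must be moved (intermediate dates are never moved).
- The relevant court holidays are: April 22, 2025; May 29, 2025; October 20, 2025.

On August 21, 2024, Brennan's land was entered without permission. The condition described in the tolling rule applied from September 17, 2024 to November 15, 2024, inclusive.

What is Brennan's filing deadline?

October 21, 2025

1 year after August 21, 2024 is August 21, 2025.
From September 17, 2024 through November 15, 2024 inclusive is 60 days; tolling adds 60 days: August 21, 2025 + 60 days = October 20, 2025.
October 20, 2025 is a listed holiday. The next qualifying day is October 21, 2025.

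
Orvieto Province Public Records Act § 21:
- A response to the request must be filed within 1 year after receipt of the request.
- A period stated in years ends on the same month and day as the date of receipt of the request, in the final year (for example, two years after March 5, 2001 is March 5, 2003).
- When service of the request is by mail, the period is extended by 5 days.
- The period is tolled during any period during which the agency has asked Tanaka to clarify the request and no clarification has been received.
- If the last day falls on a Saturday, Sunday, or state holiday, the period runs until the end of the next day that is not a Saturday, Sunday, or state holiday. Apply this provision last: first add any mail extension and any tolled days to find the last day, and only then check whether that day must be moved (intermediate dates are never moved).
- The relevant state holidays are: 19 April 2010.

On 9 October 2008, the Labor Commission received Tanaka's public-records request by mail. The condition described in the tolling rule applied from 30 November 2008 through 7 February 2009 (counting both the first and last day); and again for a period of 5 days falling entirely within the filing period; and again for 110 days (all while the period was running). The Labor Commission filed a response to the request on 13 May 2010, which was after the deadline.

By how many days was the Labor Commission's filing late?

23 days

1 year after 9 October 2008 is October 9, 2009.
Service was by mail, adding 5 days: October 9, 2009 + 5 days = October 14, 2009.
From November 30, 2008 through February 7, 2009 inclusive is 70 days; tolling adds 70 days: October 14, 2009 + 70 days = December 23, 2009.
Tolling adds 5 days: December 23, 2009 + 5 days = December 28, 2009.
Tolling adds 110 days: December 28, 2009 + 110 days = April 17, 2010.
April 17, 2010 is Saturday; April 18, 2010 is Sunday; April 19, 2010 is a listed holiday. The next qualifying day is April 20, 2010.
The deadline is April 20, 2010; from April 20, 2010 to May 13, 2010 is 23 days.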